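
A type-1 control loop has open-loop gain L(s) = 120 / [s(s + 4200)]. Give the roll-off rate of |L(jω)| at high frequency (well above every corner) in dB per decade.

With 0 zeros and 2 poles, the high-frequency asymptotic slope is 20 × (0 − 2) = -40 dB/decade.

-40 dB/decade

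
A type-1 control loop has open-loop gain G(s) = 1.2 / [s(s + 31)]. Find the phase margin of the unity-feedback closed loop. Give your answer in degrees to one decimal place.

89.9°

Gain crossover: |G(jω)| = 1 at ω ≈ 0.0387 rad/s.
∠G(j0.0387) = −90° − arctan(0.0387/31) ≈ -90.07°
PM = 180° + (-90.07°) = 89.93°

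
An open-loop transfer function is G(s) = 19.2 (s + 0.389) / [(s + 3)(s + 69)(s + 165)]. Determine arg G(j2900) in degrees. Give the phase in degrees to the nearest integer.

∠(j2900 + 0.389) = arctan(2900/0.389) = 89.99°
∠(j2900 + 3) = arctan(2900/3) = 89.94°
∠(j2900 + 69) = arctan(2900/69) = 88.64°
∠(j2900 + 165) = arctan(2900/165) = 86.74°
∠G(j2900) = 89.99° − (89.94° + 88.64° + 86.74°) = -175.33°

-175°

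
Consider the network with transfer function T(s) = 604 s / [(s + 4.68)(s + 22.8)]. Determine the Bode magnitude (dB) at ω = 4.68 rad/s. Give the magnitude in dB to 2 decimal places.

|j4.68| = 4.68
|j4.68 + 4.68| = √(4.68² + 4.68²) = 6.619
|j4.68 + 22.8| = √(4.68² + 22.8²) = 23.28
|T(j4.68)| = 604 × 4.68 / (6.619 × 23.28) = 18.35
20 log₁₀(18.35) = 25.273 dB

25.27 dB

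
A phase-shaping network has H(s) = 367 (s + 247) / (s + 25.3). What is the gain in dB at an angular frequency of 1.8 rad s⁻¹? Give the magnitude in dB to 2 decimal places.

71.06 dB

|j1.8 + 247| = √(1.8² + 247²) = 247
|j1.8 + 25.3| = √(1.8² + 25.3²) = 25.36
|H(j1.8)| = 367 × 247 / 25.36 = 3574
20 log₁₀(3574) = 71.063 dB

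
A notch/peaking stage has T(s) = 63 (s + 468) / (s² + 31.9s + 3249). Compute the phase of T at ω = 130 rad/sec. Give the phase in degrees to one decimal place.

-147.6 deg

∠(j130 + 468) = arctan(130/468) = 15.52°
∠[(j130)² + 31.9(j130) + 3249] = ∠[-13651 + j4147] = 163.10°
∠T(j130) = 15.52° − 163.10° = -147.58°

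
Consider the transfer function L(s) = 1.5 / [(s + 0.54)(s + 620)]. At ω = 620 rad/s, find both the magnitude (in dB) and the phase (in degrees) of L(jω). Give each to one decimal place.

|L| = -111.2 dB, ∠L = -135.0°

|j620 + 0.54| = √(620² + 0.54²) = 620
|j620 + 620| = √(620² + 620²) = 876.8
|L(j620)| = 1.5 / (620 × 876.8) = 2.7593e-06
20 log₁₀(2.7593e-06) = -111.18 dB
∠(j620 + 0.54) = arctan(620/0.54) = 89.95°
∠(j620 + 620) = arctan(620/620) = 45.00°
∠L(j620) = − (89.95° + 45.00°) = -134.95°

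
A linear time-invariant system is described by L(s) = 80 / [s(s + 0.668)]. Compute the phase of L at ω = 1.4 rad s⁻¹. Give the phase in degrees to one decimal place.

∠(j1.4 + 0.668) = arctan(1.4/0.668) = 64.49°
∠(j1.4) = 90.00°
∠L(j1.4) = − (64.49° + 90.00°) = -154.49°

-154.5°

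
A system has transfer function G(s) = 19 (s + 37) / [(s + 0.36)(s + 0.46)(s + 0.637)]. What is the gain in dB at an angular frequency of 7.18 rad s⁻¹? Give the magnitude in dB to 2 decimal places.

|j7.18 + 37| = √(7.18² + 37²) = 37.69
|j7.18 + 0.36| = √(7.18² + 0.36²) = 7.189
|j7.18 + 0.46| = √(7.18² + 0.46²) = 7.195
|j7.18 + 0.637| = √(7.18² + 0.637²) = 7.208
|G(j7.18)| = 19 × 37.69 / (7.189 × 7.195 × 7.208) = 1.9208
20 log₁₀(1.9208) = 5.669 dB

5.67 dB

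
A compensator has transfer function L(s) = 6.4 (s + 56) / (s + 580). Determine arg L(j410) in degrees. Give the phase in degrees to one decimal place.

∠(j410 + 56) = arctan(410/56) = 82.22°
∠(j410 + 580) = arctan(410/580) = 35.26°
∠L(j410) = 82.22° − 35.26° = 46.97°

47.0°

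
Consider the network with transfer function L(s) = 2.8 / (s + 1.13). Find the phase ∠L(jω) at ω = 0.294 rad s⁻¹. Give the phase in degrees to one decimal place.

-14.6°

∠(j0.294 + 1.13) = arctan(0.294/1.13) = 14.58°
∠L(j0.294) = −14.58° = -14.58°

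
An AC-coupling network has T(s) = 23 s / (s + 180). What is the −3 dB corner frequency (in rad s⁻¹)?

180 rad s⁻¹

For a single-pole high-pass, the −3 dB point is at the pole: ω = 180 rad s⁻¹.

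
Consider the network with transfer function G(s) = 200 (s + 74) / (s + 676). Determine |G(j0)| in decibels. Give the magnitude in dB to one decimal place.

G(0) = 200 × 74 / 676 = 21.893
20 log₁₀(21.893) = 26.81 dB

26.8 dB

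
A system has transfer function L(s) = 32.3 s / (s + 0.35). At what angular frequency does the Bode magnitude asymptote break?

0.35 rad/sec

The single real pole at s = −0.35 gives a corner at ω = 0.35 rad/sec.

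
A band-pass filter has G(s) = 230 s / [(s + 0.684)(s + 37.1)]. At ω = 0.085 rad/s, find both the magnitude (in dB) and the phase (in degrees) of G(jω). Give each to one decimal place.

|G| = -2.3 dB, ∠G = 82.8°

|j0.085| = 0.085
|j0.085 + 0.684| = √(0.085² + 0.684²) = 0.6893
|j0.085 + 37.1| = √(0.085² + 37.1²) = 37.1
|G(j0.085)| = 230 × 0.085 / (0.6893 × 37.1) = 0.76452
20 log₁₀(0.76452) = -2.33 dB
∠(j0.085) = 90.00°
∠(j0.085 + 0.684) = arctan(0.085/0.684) = 7.08°
∠(j0.085 + 37.1) = arctan(0.085/37.1) = 0.13°
∠G(j0.085) = 90.00° − (7.08° + 0.13°) = 82.78°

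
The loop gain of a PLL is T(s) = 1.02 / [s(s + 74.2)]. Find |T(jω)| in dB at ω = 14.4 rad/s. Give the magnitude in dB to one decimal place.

|j14.4 + 74.2| = √(14.4² + 74.2²) = 75.58
|j14.4| = 14.4
|T(j14.4)| = 1.02 / (75.58 × 14.4) = 0.00093714
20 log₁₀(0.00093714) = -60.56 dB

-60.6 dB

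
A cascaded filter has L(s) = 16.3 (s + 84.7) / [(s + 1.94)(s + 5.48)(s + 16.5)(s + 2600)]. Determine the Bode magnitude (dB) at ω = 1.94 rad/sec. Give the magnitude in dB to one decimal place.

|j1.94 + 84.7| = √(1.94² + 84.7²) = 84.72
|j1.94 + 1.94| = √(1.94² + 1.94²) = 2.744
|j1.94 + 5.48| = √(1.94² + 5.48²) = 5.813
|j1.94 + 16.5| = √(1.94² + 16.5²) = 16.61
|j1.94 + 2600| = √(1.94² + 2600²) = 2600
|L(j1.94)| = 16.3 × 84.72 / (2.744 × 5.813 × 16.61 × 2600) = 0.0020045
20 log₁₀(0.0020045) = -53.96 dB

-54.0 dB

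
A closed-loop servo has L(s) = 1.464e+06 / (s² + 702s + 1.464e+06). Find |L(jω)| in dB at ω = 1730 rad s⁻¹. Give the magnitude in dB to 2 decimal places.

-2.50 dB

|(j1730)² + 702(j1730) + 1.464e+06| = |-1.5289e+06 + j1.2145e+06| = 1.953e+06
|L(j1730)| = 1.464e+06 / 1.953e+06 = 0.74979
20 log₁₀(0.74979) = -2.501 dB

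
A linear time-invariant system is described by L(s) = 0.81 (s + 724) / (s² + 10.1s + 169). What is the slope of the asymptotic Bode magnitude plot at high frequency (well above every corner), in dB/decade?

-20 dB/decade

With 1 zero and 2 poles, the high-frequency asymptotic slope is 20 × (1 − 2) = -20 dB/decade.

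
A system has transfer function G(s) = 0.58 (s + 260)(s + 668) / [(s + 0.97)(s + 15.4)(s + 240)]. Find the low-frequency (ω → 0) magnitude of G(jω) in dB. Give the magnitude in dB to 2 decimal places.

28.97 dB

G(0) = 0.58 × 260 × 668 / (0.97 × 15.4 × 240) = 28.098
20 log₁₀(28.098) = 28.973 dB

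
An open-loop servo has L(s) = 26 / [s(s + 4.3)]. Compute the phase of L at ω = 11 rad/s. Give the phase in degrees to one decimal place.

∠(j11 + 4.3) = arctan(11/4.3) = 68.65°
∠(j11) = 90.00°
∠L(j11) = − (68.65° + 90.00°) = -158.65°

-158.6°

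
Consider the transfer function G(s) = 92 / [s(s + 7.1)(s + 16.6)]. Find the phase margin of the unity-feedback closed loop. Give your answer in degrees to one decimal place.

81.1°

Gain crossover: |G(jω)| = 1 at ω ≈ 0.775 rad/sec.
∠G(j0.775) = −90° − arctan(0.775/7.1) − arctan(0.775/16.6) ≈ -98.90°
PM = 180° + (-98.90°) = 81.10°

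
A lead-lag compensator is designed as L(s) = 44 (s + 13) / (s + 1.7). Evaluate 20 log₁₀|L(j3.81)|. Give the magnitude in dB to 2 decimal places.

43.10 dB

|j3.81 + 13| = √(3.81² + 13²) = 13.55
|j3.81 + 1.7| = √(3.81² + 1.7²) = 4.172
|L(j3.81)| = 44 × 13.55 / 4.172 = 142.87
20 log₁₀(142.87) = 43.099 dB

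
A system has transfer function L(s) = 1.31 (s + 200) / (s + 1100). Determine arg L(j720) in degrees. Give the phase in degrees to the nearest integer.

∠(j720 + 200) = arctan(720/200) = 74.48°
∠(j720 + 1100) = arctan(720/1100) = 33.21°
∠L(j720) = 74.48° − 33.21° = 41.27°

41°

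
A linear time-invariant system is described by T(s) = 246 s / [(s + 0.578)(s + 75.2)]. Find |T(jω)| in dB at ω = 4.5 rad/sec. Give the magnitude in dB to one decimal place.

10.2 dB

|j4.5| = 4.5
|j4.5 + 0.578| = √(4.5² + 0.578²) = 4.537
|j4.5 + 75.2| = √(4.5² + 75.2²) = 75.33
|T(j4.5)| = 246 × 4.5 / (4.537 × 75.33) = 3.2388
20 log₁₀(3.2388) = 10.21 dB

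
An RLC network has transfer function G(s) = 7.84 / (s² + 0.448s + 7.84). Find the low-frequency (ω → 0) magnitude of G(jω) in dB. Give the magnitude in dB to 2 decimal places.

G(0) = 7.84 / 7.84 = 1
20 log₁₀(1) = 0.000 dB

0.00 dB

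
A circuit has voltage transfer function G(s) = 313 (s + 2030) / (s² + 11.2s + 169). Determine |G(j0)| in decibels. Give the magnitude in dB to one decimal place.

71.5 dB

G(0) = 313 × 2030 / 169 = 3759.7
20 log₁₀(3759.7) = 71.50 dB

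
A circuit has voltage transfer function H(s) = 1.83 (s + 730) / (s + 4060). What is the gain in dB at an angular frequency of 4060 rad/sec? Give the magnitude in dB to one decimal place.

2.4 dB

|j4060 + 730| = √(4060² + 730²) = 4125
|j4060 + 4060| = √(4060² + 4060²) = 5742
|H(j4060)| = 1.83 × 4125 / 5742 = 1.3148
20 log₁₀(1.3148) = 2.38 dB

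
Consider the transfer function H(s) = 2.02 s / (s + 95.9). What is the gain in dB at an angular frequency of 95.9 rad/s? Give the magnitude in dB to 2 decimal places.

|j95.9| = 95.9
|j95.9 + 95.9| = √(95.9² + 95.9²) = 135.6
|H(j95.9)| = 2.02 × 95.9 / 135.6 = 1.4284
20 log₁₀(1.4284) = 3.097 dB

3.10 dB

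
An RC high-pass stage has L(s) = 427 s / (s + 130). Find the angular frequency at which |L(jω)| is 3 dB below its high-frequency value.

130 rad s⁻¹

For a single-pole high-pass, the −3 dB point is at the pole: ω = 130 rad s⁻¹.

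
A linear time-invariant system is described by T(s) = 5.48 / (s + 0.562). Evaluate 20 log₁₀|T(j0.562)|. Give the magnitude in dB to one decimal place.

|j0.562 + 0.562| = √(0.562² + 0.562²) = 0.7948
|T(j0.562)| = 5.48 / 0.7948 = 6.8949
20 log₁₀(6.8949) = 16.77 dB

16.8 dB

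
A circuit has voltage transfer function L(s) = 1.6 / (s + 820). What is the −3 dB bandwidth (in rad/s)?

820 rad/s

For a single-pole low-pass, the −3 dB point is at the pole: ω = 820 rad/s.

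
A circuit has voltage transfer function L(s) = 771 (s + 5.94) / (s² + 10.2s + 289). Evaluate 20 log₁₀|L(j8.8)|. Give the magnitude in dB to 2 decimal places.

31.03 dB

|j8.8 + 5.94| = √(8.8² + 5.94²) = 10.62
|(j8.8)² + 10.2(j8.8) + 289| = |211.56 + j89.76| = 229.8
|L(j8.8)| = 771 × 10.62 / 229.8 = 35.619
20 log₁₀(35.619) = 31.034 dB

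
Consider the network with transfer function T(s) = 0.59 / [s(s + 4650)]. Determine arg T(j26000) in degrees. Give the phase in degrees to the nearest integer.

-170°

∠(j26000 + 4650) = arctan(26000/4650) = 79.86°
∠(j26000) = 90.00°
∠T(j26000) = − (79.86° + 90.00°) = -169.86°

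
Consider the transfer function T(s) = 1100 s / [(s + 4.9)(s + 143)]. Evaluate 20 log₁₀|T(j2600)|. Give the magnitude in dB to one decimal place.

|j2600| = 2600
|j2600 + 4.9| = √(2600² + 4.9²) = 2600
|j2600 + 143| = √(2600² + 143²) = 2604
|T(j2600)| = 1100 × 2600 / (2600 × 2604) = 0.42244
20 log₁₀(0.42244) = -7.48 dB

-7.5 dB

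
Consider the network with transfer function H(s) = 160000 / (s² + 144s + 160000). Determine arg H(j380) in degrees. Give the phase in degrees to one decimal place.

∠[(j380)² + 144(j380) + 160000] = ∠[15600 + j54720] = 74.09°
∠H(j380) = −74.09° = -74.09°

-74.1°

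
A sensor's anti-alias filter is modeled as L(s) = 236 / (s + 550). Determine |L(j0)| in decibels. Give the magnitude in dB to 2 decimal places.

-7.35 dB

L(0) = 236 / 550 = 0.42909
20 log₁₀(0.42909) = -7.349 dB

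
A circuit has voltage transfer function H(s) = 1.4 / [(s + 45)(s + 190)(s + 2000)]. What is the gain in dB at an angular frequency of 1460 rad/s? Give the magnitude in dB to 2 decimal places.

-191.60 dB

|j1460 + 45| = √(1460² + 45²) = 1461
|j1460 + 190| = √(1460² + 190²) = 1472
|j1460 + 2000| = √(1460² + 2000²) = 2476
|H(j1460)| = 1.4 / (1461 × 1472 × 2476) = 2.629e-10
20 log₁₀(2.629e-10) = -191.604 dB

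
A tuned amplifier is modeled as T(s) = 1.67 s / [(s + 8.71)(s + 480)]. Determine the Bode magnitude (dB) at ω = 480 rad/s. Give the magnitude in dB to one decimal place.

|j480| = 480
|j480 + 8.71| = √(480² + 8.71²) = 480.1
|j480 + 480| = √(480² + 480²) = 678.8
|T(j480)| = 1.67 × 480 / (480.1 × 678.8) = 0.0024597
20 log₁₀(0.0024597) = -52.18 dB

-52.2 dB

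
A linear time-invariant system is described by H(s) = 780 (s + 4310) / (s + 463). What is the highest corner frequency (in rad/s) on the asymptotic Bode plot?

4310 rad/s

Break frequencies occur at each pole and zero magnitude: 463 rad/s, 4310 rad/s.
The highest is 4310 rad/s.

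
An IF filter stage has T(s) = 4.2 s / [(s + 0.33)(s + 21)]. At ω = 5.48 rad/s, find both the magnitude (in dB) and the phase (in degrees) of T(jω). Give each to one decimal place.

|T| = -14.3 dB, ∠T = -11.2°

|j5.48| = 5.48
|j5.48 + 0.33| = √(5.48² + 0.33²) = 5.49
|j5.48 + 21| = √(5.48² + 21²) = 21.7
|T(j5.48)| = 4.2 × 5.48 / (5.49 × 21.7) = 0.19317
20 log₁₀(0.19317) = -14.28 dB
∠(j5.48) = 90.00°
∠(j5.48 + 0.33) = arctan(5.48/0.33) = 86.55°
∠(j5.48 + 21) = arctan(5.48/21) = 14.63°
∠T(j5.48) = 90.00° − (86.55° + 14.63°) = -11.18°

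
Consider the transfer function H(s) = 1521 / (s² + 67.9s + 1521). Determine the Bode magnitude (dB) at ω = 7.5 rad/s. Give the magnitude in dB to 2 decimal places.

|(j7.5)² + 67.9(j7.5) + 1521| = |1464.8 + j509.25| = 1551
|H(j7.5)| = 1521 / 1551 = 0.98082
20 log₁₀(0.98082) = -0.168 dB

-0.17 dB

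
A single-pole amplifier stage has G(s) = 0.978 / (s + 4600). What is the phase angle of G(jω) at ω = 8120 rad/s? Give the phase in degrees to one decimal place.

-60.5°

∠(j8120 + 4600) = arctan(8120/4600) = 60.47°
∠G(j8120) = −60.47° = -60.47°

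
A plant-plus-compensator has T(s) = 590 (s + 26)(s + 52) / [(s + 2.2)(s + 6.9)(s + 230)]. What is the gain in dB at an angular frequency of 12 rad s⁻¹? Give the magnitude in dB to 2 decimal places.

27.30 dB

|j12 + 26| = √(12² + 26²) = 28.64
|j12 + 52| = √(12² + 52²) = 53.37
|j12 + 2.2| = √(12² + 2.2²) = 12.2
|j12 + 6.9| = √(12² + 6.9²) = 13.84
|j12 + 230| = √(12² + 230²) = 230.3
|T(j12)| = 590 × 28.64 × 53.37 / (12.2 × 13.84 × 230.3) = 23.182
20 log₁₀(23.182) = 27.303 dB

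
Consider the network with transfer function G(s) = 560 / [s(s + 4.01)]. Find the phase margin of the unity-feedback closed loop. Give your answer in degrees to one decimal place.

Gain crossover: |G(jω)| = 1 at ω ≈ 23.5 rad/s.
∠G(j23.5) = −90° − arctan(23.5/4.01) ≈ -170.31°
PM = 180° + (-170.31°) = 9.69°

9.7°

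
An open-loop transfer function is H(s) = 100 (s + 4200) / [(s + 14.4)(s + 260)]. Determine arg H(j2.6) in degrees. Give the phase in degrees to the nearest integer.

-11°

∠(j2.6 + 4200) = arctan(2.6/4200) = 0.04°
∠(j2.6 + 14.4) = arctan(2.6/14.4) = 10.23°
∠(j2.6 + 260) = arctan(2.6/260) = 0.57°
∠H(j2.6) = 0.04° − (10.23° + 0.57°) = -10.77°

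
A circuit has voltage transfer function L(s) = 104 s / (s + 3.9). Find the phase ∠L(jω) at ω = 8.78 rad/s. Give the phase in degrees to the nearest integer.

24°

∠(j8.78) = 90.00°
∠(j8.78 + 3.9) = arctan(8.78/3.9) = 66.05°
∠L(j8.78) = 90.00° − 66.05° = 23.95°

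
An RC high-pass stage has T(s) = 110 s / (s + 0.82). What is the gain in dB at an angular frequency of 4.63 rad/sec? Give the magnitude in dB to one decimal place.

40.7 dB

|j4.63| = 4.63
|j4.63 + 0.82| = √(4.63² + 0.82²) = 4.702
|T(j4.63)| = 110 × 4.63 / 4.702 = 108.31
20 log₁₀(108.31) = 40.69 dB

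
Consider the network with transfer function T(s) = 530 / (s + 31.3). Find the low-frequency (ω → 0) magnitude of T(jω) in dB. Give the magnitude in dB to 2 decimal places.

24.57 dB

T(0) = 530 / 31.3 = 16.933
20 log₁₀(16.933) = 24.575 dB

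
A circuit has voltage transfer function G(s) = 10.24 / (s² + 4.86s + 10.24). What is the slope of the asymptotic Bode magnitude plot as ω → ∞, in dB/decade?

-40 dB/decade

With 0 zeros and 2 poles, the high-frequency asymptotic slope is 20 × (0 − 2) = -40 dB/decade.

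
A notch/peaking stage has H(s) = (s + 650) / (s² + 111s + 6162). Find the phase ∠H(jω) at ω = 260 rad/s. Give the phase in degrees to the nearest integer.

∠(j260 + 650) = arctan(260/650) = 21.80°
∠[(j260)² + 111(j260) + 6162] = ∠[-61438 + j28860] = 154.84°
∠H(j260) = 21.80° − 154.84° = -133.04°

-133°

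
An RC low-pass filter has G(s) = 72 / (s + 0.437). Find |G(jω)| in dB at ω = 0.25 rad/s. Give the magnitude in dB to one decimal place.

|j0.25 + 0.437| = √(0.25² + 0.437²) = 0.5035
|G(j0.25)| = 72 / 0.5035 = 143.01
20 log₁₀(143.01) = 43.11 dB

43.1 dB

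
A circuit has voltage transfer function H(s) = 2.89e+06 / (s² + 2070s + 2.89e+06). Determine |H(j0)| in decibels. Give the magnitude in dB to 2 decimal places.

0.00 dB

H(0) = 2.89e+06 / 2.89e+06 = 1
20 log₁₀(1) = 0.000 dB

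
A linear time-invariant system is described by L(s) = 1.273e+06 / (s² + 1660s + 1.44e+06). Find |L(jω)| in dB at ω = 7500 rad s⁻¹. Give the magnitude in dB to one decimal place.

-32.9 dB

|(j7500)² + 1660(j7500) + 1.44e+06| = |-5.481e+07 + j1.245e+07| = 5.621e+07
|L(j7500)| = 1.273e+06 / 5.621e+07 = 0.022649
20 log₁₀(0.022649) = -32.90 dB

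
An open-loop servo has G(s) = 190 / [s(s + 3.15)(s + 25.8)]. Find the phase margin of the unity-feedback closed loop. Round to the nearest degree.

54°

Gain crossover: |G(jω)| = 1 at ω ≈ 1.97 rad/s.
∠G(j1.97) = −90° − arctan(1.97/3.15) − arctan(1.97/25.8) ≈ -126.46°
PM = 180° + (-126.46°) = 53.54°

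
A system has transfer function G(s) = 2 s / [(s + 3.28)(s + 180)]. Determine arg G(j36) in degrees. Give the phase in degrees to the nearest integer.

∠(j36) = 90.00°
∠(j36 + 3.28) = arctan(36/3.28) = 84.79°
∠(j36 + 180) = arctan(36/180) = 11.31°
∠G(j36) = 90.00° − (84.79° + 11.31°) = -6.10°

-6°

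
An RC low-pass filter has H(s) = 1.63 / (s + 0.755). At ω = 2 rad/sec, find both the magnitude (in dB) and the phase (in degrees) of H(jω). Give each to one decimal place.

|H| = -2.4 dB, ∠H = -69.3°

|j2 + 0.755| = √(2² + 0.755²) = 2.138
|H(j2)| = 1.63 / 2.138 = 0.76248
20 log₁₀(0.76248) = -2.36 dB
∠(j2 + 0.755) = arctan(2/0.755) = 69.32°
∠H(j2) = −69.32° = -69.32°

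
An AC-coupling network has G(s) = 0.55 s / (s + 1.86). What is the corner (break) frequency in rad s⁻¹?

1.86 rad s⁻¹

The single real pole at s = −1.86 gives a corner at ω = 1.86 rad s⁻¹.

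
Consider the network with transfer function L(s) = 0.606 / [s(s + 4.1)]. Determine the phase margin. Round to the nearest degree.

88 deg

Gain crossover: |L(jω)| = 1 at ω ≈ 0.148 rad/sec.
∠L(j0.148) = −90° − arctan(0.148/4.1) ≈ -92.06°
PM = 180° + (-92.06°) = 87.94°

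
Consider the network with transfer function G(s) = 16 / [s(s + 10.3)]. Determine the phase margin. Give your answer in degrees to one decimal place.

Gain crossover: |G(jω)| = 1 at ω ≈ 1.54 rad/sec.
∠G(j1.54) = −90° − arctan(1.54/10.3) ≈ -98.48°
PM = 180° + (-98.48°) = 81.52°

81.5°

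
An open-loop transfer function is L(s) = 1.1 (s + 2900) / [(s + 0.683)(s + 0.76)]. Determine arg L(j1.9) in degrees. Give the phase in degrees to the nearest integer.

∠(j1.9 + 2900) = arctan(1.9/2900) = 0.04°
∠(j1.9 + 0.683) = arctan(1.9/0.683) = 70.23°
∠(j1.9 + 0.76) = arctan(1.9/0.76) = 68.20°
∠L(j1.9) = 0.04° − (70.23° + 68.20°) = -138.39°

-138°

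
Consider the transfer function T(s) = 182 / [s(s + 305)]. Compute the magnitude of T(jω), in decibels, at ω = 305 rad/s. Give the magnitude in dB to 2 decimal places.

-57.18 dB

|j305 + 305| = √(305² + 305²) = 431.3
|j305| = 305
|T(j305)| = 182 / (431.3 × 305) = 0.0013834
20 log₁₀(0.0013834) = -57.181 dB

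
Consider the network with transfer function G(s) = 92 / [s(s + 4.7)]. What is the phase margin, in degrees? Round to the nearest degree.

Gain crossover: |G(jω)| = 1 at ω ≈ 9.03 rad/s.
∠G(j9.03) = −90° − arctan(9.03/4.7) ≈ -152.51°
PM = 180° + (-152.51°) = 27.49°

27°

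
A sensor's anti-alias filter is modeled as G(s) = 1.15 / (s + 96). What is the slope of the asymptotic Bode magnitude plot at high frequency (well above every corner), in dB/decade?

-20 dB/decade

With 0 zeros and 1 pole, the high-frequency asymptotic slope is 20 × (0 − 1) = -20 dB/decade.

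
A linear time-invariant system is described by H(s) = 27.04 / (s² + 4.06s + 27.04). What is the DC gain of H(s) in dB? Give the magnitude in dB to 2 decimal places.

H(0) = 27.04 / 27.04 = 1
20 log₁₀(1) = 0.000 dB

0.00 dB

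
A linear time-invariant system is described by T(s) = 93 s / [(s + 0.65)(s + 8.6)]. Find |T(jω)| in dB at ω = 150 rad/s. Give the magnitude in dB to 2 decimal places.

-4.17 dB

|j150| = 150
|j150 + 0.65| = √(150² + 0.65²) = 150
|j150 + 8.6| = √(150² + 8.6²) = 150.2
|T(j150)| = 93 × 150 / (150 × 150.2) = 0.61898
20 log₁₀(0.61898) = -4.167 dB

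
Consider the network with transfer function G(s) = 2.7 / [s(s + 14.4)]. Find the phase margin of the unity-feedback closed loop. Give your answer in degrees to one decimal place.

Gain crossover: |G(jω)| = 1 at ω ≈ 0.187 rad/sec.
∠G(j0.187) = −90° − arctan(0.187/14.4) ≈ -90.75°
PM = 180° + (-90.75°) = 89.25°

89.3°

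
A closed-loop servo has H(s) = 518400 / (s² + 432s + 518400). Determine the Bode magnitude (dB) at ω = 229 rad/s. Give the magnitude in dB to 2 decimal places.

|(j229)² + 432(j229) + 518400| = |4.6596e+05 + j98928| = 4.763e+05
|H(j229)| = 518400 / 4.763e+05 = 1.0883
20 log₁₀(1.0883) = 0.735 dB

0.73 dB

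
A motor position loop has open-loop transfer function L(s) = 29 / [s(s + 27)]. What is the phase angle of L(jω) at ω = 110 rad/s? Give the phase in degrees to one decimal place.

∠(j110 + 27) = arctan(110/27) = 76.21°
∠(j110) = 90.00°
∠L(j110) = − (76.21° + 90.00°) = -166.21°

-166.2°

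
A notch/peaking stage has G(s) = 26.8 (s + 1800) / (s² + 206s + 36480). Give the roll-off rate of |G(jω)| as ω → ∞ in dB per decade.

With 1 zero and 2 poles, the high-frequency asymptotic slope is 20 × (1 − 2) = -20 dB/decade.

-20 dB/decade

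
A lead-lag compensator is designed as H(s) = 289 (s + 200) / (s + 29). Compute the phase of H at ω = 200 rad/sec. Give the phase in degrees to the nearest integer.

∠(j200 + 200) = arctan(200/200) = 45.00°
∠(j200 + 29) = arctan(200/29) = 81.75°
∠H(j200) = 45.00° − 81.75° = -36.75°

-37 deg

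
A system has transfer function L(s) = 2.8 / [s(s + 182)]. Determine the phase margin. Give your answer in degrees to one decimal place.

90.0 deg

Gain crossover: |L(jω)| = 1 at ω ≈ 0.0154 rad/s.
∠L(j0.0154) = −90° − arctan(0.0154/182) ≈ -90.00°
PM = 180° + (-90.00°) = 90.00°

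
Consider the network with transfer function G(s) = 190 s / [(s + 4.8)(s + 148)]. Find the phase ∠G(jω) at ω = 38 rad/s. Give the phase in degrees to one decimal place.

∠(j38) = 90.00°
∠(j38 + 4.8) = arctan(38/4.8) = 82.80°
∠(j38 + 148) = arctan(38/148) = 14.40°
∠G(j38) = 90.00° − (82.80° + 14.40°) = -7.20°

-7.2°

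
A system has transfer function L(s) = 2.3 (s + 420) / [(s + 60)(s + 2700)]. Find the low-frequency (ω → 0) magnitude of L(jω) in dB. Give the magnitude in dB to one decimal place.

L(0) = 2.3 × 420 / (60 × 2700) = 0.005963
20 log₁₀(0.005963) = -44.49 dB

-44.5 dB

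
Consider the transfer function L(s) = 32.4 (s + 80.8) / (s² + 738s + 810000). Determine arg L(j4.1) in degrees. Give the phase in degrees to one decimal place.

∠(j4.1 + 80.8) = arctan(4.1/80.8) = 2.90°
∠[(j4.1)² + 738(j4.1) + 810000] = ∠[8.0998e+05 + j3025.8] = 0.21°
∠L(j4.1) = 2.90° − 0.21° = 2.69°

2.7°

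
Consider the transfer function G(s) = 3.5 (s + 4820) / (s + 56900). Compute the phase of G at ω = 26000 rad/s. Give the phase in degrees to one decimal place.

∠(j26000 + 4820) = arctan(26000/4820) = 79.50°
∠(j26000 + 56900) = arctan(26000/56900) = 24.56°
∠G(j26000) = 79.50° − 24.56° = 54.94°

54.9°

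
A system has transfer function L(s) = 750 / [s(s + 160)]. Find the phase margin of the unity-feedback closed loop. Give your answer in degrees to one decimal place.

88.3°

Gain crossover: |L(jω)| = 1 at ω ≈ 4.69 rad/s.
∠L(j4.69) = −90° − arctan(4.69/160) ≈ -91.68°
PM = 180° + (-91.68°) = 88.32°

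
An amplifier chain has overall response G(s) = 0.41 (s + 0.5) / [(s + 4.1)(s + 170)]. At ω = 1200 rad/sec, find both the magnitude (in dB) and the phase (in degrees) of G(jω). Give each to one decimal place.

|G| = -69.4 dB, ∠G = -81.8 deg

|j1200 + 0.5| = √(1200² + 0.5²) = 1200
|j1200 + 4.1| = √(1200² + 4.1²) = 1200
|j1200 + 170| = √(1200² + 170²) = 1212
|G(j1200)| = 0.41 × 1200 / (1200 × 1212) = 0.00033829
20 log₁₀(0.00033829) = -69.41 dB
∠(j1200 + 0.5) = arctan(1200/0.5) = 89.98°
∠(j1200 + 4.1) = arctan(1200/4.1) = 89.80°
∠(j1200 + 170) = arctan(1200/170) = 81.94°
∠G(j1200) = 89.98° − (89.80° + 81.94°) = -81.76°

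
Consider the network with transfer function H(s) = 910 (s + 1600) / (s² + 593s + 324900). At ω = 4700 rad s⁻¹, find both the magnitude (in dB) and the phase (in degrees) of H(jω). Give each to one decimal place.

|H| = -13.7 dB, ∠H = -101.5°

|j4700 + 1600| = √(4700² + 1600²) = 4965
|(j4700)² + 593(j4700) + 324900| = |-2.1765e+07 + j2.7871e+06| = 2.194e+07
|H(j4700)| = 910 × 4965 / 2.194e+07 = 0.2059
20 log₁₀(0.2059) = -13.73 dB
∠(j4700 + 1600) = arctan(4700/1600) = 71.20°
∠[(j4700)² + 593(j4700) + 324900] = ∠[-2.1765e+07 + j2.7871e+06] = 172.70°
∠H(j4700) = 71.20° − 172.70° = -101.50°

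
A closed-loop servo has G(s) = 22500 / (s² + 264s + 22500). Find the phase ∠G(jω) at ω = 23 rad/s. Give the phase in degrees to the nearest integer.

∠[(j23)² + 264(j23) + 22500] = ∠[21971 + j6072] = 15.45°
∠G(j23) = −15.45° = -15.45°

-15°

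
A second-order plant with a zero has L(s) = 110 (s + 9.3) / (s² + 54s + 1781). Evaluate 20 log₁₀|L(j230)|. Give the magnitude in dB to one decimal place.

|j230 + 9.3| = √(230² + 9.3²) = 230.2
|(j230)² + 54(j230) + 1781| = |-51119 + j12420| = 5.261e+04
|L(j230)| = 110 × 230.2 / 5.261e+04 = 0.48133
20 log₁₀(0.48133) = -6.35 dB

-6.4 dB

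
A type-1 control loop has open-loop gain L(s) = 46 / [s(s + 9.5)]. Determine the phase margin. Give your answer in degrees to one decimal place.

Gain crossover: |L(jω)| = 1 at ω ≈ 4.39 rad/s.
∠L(j4.39) = −90° − arctan(4.39/9.5) ≈ -114.83°
PM = 180° + (-114.83°) = 65.17°

65.2°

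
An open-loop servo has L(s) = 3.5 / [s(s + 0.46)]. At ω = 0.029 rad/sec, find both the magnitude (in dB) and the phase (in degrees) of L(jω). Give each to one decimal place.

|j0.029 + 0.46| = √(0.029² + 0.46²) = 0.4609
|j0.029| = 0.029
|L(j0.029)| = 3.5 / (0.4609 × 0.029) = 261.85
20 log₁₀(261.85) = 48.36 dB
∠(j0.029 + 0.46) = arctan(0.029/0.46) = 3.61°
∠(j0.029) = 90.00°
∠L(j0.029) = − (3.61° + 90.00°) = -93.61°

|L| = 48.4 dB, ∠L = -93.6 deg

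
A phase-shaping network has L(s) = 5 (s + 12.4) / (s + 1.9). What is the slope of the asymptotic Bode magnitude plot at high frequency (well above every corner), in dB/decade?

With 1 zero and 1 pole, the high-frequency asymptotic slope is 20 × (1 − 1) = 0 dB/decade.

0 dB/decade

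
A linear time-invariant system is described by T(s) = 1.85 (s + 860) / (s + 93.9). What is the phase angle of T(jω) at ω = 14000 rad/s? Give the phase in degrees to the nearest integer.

-3 deg

∠(j14000 + 860) = arctan(14000/860) = 86.48°
∠(j14000 + 93.9) = arctan(14000/93.9) = 89.62°
∠T(j14000) = 86.48° − 89.62° = -3.13°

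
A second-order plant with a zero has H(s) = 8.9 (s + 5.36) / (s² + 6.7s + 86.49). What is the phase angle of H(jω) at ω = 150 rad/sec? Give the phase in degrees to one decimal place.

-89.5°

∠(j150 + 5.36) = arctan(150/5.36) = 87.95°
∠[(j150)² + 6.7(j150) + 86.49] = ∠[-22414 + j1005] = 177.43°
∠H(j150) = 87.95° − 177.43° = -89.48°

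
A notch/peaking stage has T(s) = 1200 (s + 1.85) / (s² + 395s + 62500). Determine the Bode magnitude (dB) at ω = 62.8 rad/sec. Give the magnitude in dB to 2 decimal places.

|j62.8 + 1.85| = √(62.8² + 1.85²) = 62.83
|(j62.8)² + 395(j62.8) + 62500| = |58556 + j24806| = 6.359e+04
|T(j62.8)| = 1200 × 62.83 / 6.359e+04 = 1.1855
20 log₁₀(1.1855) = 1.478 dB

1.48 dB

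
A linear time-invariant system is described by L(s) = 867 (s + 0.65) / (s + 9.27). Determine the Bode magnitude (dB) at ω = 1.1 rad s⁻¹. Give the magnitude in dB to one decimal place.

|j1.1 + 0.65| = √(1.1² + 0.65²) = 1.278
|j1.1 + 9.27| = √(1.1² + 9.27²) = 9.335
|L(j1.1)| = 867 × 1.278 / 9.335 = 118.67
20 log₁₀(118.67) = 41.49 dB

41.5 dB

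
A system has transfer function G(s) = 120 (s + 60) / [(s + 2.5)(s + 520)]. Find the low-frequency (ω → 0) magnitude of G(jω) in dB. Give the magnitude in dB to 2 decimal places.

G(0) = 120 × 60 / (2.5 × 520) = 5.5385
20 log₁₀(5.5385) = 14.868 dB

14.87 dB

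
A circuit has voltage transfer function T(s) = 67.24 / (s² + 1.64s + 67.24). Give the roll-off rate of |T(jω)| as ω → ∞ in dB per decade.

With 0 zeros and 2 poles, the high-frequency asymptotic slope is 20 × (0 − 2) = -40 dB/decade.

-40 dB/decade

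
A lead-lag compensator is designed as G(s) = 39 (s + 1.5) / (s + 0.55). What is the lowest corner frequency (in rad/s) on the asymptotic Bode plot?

Break frequencies occur at each pole and zero magnitude: 0.55 rad/s, 1.5 rad/s.
The lowest is 0.55 rad/s.

0.55 rad/s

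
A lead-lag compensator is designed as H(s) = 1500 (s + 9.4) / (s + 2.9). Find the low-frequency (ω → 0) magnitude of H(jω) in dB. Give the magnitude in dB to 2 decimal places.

H(0) = 1500 × 9.4 / 2.9 = 4862.1
20 log₁₀(4862.1) = 73.736 dB

73.74 dB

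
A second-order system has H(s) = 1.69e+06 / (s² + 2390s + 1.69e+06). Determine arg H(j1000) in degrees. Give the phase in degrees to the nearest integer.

∠[(j1000)² + 2390(j1000) + 1.69e+06] = ∠[6.9e+05 + j2.39e+06] = 73.90°
∠H(j1000) = −73.90° = -73.90°

-74°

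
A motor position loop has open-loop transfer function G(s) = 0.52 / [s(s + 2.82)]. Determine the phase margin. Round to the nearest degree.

86°

Gain crossover: |G(jω)| = 1 at ω ≈ 0.184 rad s⁻¹.
∠G(j0.184) = −90° − arctan(0.184/2.82) ≈ -93.73°
PM = 180° + (-93.73°) = 86.27°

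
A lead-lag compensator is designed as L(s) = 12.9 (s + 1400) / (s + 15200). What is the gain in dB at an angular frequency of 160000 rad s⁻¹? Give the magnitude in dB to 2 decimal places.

22.17 dB

|j160000 + 1400| = √(160000² + 1400²) = 1.6e+05
|j160000 + 15200| = √(160000² + 15200²) = 1.607e+05
|L(j160000)| = 12.9 × 1.6e+05 / 1.607e+05 = 12.843
20 log₁₀(12.843) = 22.173 dB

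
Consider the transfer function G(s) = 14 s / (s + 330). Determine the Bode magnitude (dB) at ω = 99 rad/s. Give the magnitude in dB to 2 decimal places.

|j99| = 99
|j99 + 330| = √(99² + 330²) = 344.5
|G(j99)| = 14 × 99 / 344.5 = 4.0229
20 log₁₀(4.0229) = 12.091 dB

12.09 dB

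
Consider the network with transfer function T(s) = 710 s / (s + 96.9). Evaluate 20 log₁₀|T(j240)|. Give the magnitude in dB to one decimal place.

56.4 dB

|j240| = 240
|j240 + 96.9| = √(240² + 96.9²) = 258.8
|T(j240)| = 710 × 240 / 258.8 = 658.36
20 log₁₀(658.36) = 56.37 dB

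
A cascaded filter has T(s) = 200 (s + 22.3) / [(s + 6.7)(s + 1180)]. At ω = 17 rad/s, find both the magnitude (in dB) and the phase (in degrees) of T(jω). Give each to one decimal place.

|j17 + 22.3| = √(17² + 22.3²) = 28.04
|j17 + 6.7| = √(17² + 6.7²) = 18.27
|j17 + 1180| = √(17² + 1180²) = 1180
|T(j17)| = 200 × 28.04 / (18.27 × 1180) = 0.26007
20 log₁₀(0.26007) = -11.70 dB
∠(j17 + 22.3) = arctan(17/22.3) = 37.32°
∠(j17 + 6.7) = arctan(17/6.7) = 68.49°
∠(j17 + 1180) = arctan(17/1180) = 0.83°
∠T(j17) = 37.32° − (68.49° + 0.83°) = -32.00°

|T| = -11.7 dB, ∠T = -32.0 deg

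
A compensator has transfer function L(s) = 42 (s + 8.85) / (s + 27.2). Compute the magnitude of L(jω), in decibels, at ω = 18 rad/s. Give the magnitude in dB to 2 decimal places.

|j18 + 8.85| = √(18² + 8.85²) = 20.06
|j18 + 27.2| = √(18² + 27.2²) = 32.62
|L(j18)| = 42 × 20.06 / 32.62 = 25.828
20 log₁₀(25.828) = 28.242 dB

28.24 dB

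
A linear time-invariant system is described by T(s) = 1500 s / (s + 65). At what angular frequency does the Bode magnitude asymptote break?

65 rad/sec

The single real pole at s = −65 gives a corner at ω = 65 rad/sec.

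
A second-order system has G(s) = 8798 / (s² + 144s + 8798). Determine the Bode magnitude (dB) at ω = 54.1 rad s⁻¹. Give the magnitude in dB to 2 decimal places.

-0.90 dB

|(j54.1)² + 144(j54.1) + 8798| = |5871.2 + j7790.4| = 9755
|G(j54.1)| = 8798 / 9755 = 0.90189
20 log₁₀(0.90189) = -0.897 dB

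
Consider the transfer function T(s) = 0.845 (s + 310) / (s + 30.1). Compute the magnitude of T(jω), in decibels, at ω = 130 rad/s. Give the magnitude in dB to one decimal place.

|j130 + 310| = √(130² + 310²) = 336.2
|j130 + 30.1| = √(130² + 30.1²) = 133.4
|T(j130)| = 0.845 × 336.2 / 133.4 = 2.1287
20 log₁₀(2.1287) = 6.56 dB

6.6 dB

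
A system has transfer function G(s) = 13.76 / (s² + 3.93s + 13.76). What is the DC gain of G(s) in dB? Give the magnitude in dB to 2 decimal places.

0.00 dB

G(0) = 13.76 / 13.76 = 1
20 log₁₀(1) = 0.000 dB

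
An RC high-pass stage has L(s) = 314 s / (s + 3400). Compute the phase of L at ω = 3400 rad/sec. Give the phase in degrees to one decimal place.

45.0 deg

∠(j3400) = 90.00°
∠(j3400 + 3400) = arctan(3400/3400) = 45.00°
∠L(j3400) = 90.00° − 45.00° = 45.00°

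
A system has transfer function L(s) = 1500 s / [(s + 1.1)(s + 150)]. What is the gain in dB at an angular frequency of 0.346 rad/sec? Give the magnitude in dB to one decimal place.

9.5 dB

|j0.346| = 0.346
|j0.346 + 1.1| = √(0.346² + 1.1²) = 1.153
|j0.346 + 150| = √(0.346² + 150²) = 150
|L(j0.346)| = 1500 × 0.346 / (1.153 × 150) = 3.0005
20 log₁₀(3.0005) = 9.54 dB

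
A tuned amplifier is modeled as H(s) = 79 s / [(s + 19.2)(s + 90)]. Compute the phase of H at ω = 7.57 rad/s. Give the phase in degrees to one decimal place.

∠(j7.57) = 90.00°
∠(j7.57 + 19.2) = arctan(7.57/19.2) = 21.52°
∠(j7.57 + 90) = arctan(7.57/90) = 4.81°
∠H(j7.57) = 90.00° − (21.52° + 4.81°) = 63.67°

63.7°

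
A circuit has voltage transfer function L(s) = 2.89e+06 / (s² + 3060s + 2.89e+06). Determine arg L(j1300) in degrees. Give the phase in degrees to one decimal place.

∠[(j1300)² + 3060(j1300) + 2.89e+06] = ∠[1.2e+06 + j3.978e+06] = 73.21°
∠L(j1300) = −73.21° = -73.21°

-73.2 deg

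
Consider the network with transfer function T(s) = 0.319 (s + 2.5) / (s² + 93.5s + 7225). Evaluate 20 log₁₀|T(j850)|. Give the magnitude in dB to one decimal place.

|j850 + 2.5| = √(850² + 2.5²) = 850
|(j850)² + 93.5(j850) + 7225| = |-7.1528e+05 + j79475| = 7.197e+05
|T(j850)| = 0.319 × 850 / 7.197e+05 = 0.00037677
20 log₁₀(0.00037677) = -68.48 dB

-68.5 dB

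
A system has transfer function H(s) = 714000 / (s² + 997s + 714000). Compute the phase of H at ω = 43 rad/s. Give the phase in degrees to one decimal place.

-3.4 deg

∠[(j43)² + 997(j43) + 714000] = ∠[7.1215e+05 + j42871] = 3.45°
∠H(j43) = −3.45° = -3.45°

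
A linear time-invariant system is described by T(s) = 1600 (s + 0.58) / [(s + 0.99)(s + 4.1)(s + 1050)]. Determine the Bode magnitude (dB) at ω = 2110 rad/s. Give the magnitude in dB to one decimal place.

|j2110 + 0.58| = √(2110² + 0.58²) = 2110
|j2110 + 0.99| = √(2110² + 0.99²) = 2110
|j2110 + 4.1| = √(2110² + 4.1²) = 2110
|j2110 + 1050| = √(2110² + 1050²) = 2357
|T(j2110)| = 1600 × 2110 / (2110 × 2110 × 2357) = 0.00032174
20 log₁₀(0.00032174) = -69.85 dB

-69.8 dB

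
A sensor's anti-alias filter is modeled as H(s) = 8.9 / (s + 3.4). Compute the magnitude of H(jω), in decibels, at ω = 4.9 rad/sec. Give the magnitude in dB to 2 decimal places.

3.48 dB

|j4.9 + 3.4| = √(4.9² + 3.4²) = 5.964
|H(j4.9)| = 8.9 / 5.964 = 1.4923
20 log₁₀(1.4923) = 3.477 dB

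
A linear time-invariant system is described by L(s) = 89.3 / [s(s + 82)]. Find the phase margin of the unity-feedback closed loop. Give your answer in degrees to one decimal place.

89.2°

Gain crossover: |L(jω)| = 1 at ω ≈ 1.09 rad/s.
∠L(j1.09) = −90° − arctan(1.09/82) ≈ -90.76°
PM = 180° + (-90.76°) = 89.24°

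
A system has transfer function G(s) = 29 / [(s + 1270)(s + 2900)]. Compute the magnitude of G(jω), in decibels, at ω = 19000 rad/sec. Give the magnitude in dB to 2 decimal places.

|j19000 + 1270| = √(19000² + 1270²) = 1.904e+04
|j19000 + 2900| = √(19000² + 2900²) = 1.922e+04
|G(j19000)| = 29 / (1.904e+04 × 1.922e+04) = 7.9236e-08
20 log₁₀(7.9236e-08) = -142.022 dB

-142.02 dB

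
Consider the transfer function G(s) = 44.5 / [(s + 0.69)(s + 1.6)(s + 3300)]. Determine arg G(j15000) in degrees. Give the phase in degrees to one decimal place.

-257.6°

∠(j15000 + 0.69) = arctan(15000/0.69) = 90.00°
∠(j15000 + 1.6) = arctan(15000/1.6) = 89.99°
∠(j15000 + 3300) = arctan(15000/3300) = 77.59°
∠G(j15000) = − (90.00° + 89.99° + 77.59°) = -257.58°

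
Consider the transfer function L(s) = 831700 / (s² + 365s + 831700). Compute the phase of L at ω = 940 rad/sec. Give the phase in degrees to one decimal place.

∠[(j940)² + 365(j940) + 831700] = ∠[-51900 + j3.431e+05] = 98.60°
∠L(j940) = −98.60° = -98.60°

-98.6 deg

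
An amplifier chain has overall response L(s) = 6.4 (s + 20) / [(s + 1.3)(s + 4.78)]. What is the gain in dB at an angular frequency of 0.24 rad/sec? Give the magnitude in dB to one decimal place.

|j0.24 + 20| = √(0.24² + 20²) = 20
|j0.24 + 1.3| = √(0.24² + 1.3²) = 1.322
|j0.24 + 4.78| = √(0.24² + 4.78²) = 4.786
|L(j0.24)| = 6.4 × 20 / (1.322 × 4.786) = 20.232
20 log₁₀(20.232) = 26.12 dB

26.1 dB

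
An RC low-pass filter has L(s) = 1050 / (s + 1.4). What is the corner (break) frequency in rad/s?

1.4 rad/s

The single real pole at s = −1.4 gives a corner at ω = 1.4 rad/s.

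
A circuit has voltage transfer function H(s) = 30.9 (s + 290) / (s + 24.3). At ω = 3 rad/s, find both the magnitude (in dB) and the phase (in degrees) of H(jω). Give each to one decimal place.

|H| = 51.3 dB, ∠H = -6.4°

|j3 + 290| = √(3² + 290²) = 290
|j3 + 24.3| = √(3² + 24.3²) = 24.48
|H(j3)| = 30.9 × 290 / 24.48 = 366.01
20 log₁₀(366.01) = 51.27 dB
∠(j3 + 290) = arctan(3/290) = 0.59°
∠(j3 + 24.3) = arctan(3/24.3) = 7.04°
∠H(j3) = 0.59° − 7.04° = -6.45°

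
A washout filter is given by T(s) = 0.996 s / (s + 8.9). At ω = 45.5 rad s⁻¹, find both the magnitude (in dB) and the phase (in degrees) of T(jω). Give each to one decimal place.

|T| = -0.2 dB, ∠T = 11.1°

|j45.5| = 45.5
|j45.5 + 8.9| = √(45.5² + 8.9²) = 46.36
|T(j45.5)| = 0.996 × 45.5 / 46.36 = 0.97748
20 log₁₀(0.97748) = -0.20 dB
∠(j45.5) = 90.00°
∠(j45.5 + 8.9) = arctan(45.5/8.9) = 78.93°
∠T(j45.5) = 90.00° − 78.93° = 11.07°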